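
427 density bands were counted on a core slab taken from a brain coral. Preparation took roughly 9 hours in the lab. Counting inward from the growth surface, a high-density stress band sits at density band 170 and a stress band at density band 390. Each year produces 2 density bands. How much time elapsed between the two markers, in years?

Separation: 390 − 170 = 220 density bands.
Dividing by 2 density bands per year: 220 / 2 = 110 years.

110 yr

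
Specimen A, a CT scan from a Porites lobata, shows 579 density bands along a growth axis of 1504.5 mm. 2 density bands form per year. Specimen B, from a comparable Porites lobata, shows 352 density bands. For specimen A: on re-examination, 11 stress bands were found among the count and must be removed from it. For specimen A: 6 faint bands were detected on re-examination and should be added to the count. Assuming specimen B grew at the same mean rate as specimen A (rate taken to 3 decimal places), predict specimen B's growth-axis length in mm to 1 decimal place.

922.6 mm

Specimen A: after corrections the count is 579 − 11 + 6 = 574 density bands.
Specimen A: 574 density bands at 2 per year is 574 / 2 = 287 years.
A: 1504.5 mm over 287 years gives 1504.5 / 287 ≈ 5.242 mm/year.
Specimen B: with 2 density bands per year, 352 / 2 = 176 years. For B, 5.242 mm/year × 176 years = 922.6 mm.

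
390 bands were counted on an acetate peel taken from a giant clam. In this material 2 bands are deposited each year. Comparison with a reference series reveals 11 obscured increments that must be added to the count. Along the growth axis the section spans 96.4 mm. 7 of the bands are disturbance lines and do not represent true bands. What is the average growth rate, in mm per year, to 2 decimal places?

True band count = 390 − 7 + 11 = 394.
Dividing by 2 bands per year: 394 / 2 = 197 years.
Extension rate ≈ 96.4 / 197 = 0.49 mm per year.

0.49 mm per year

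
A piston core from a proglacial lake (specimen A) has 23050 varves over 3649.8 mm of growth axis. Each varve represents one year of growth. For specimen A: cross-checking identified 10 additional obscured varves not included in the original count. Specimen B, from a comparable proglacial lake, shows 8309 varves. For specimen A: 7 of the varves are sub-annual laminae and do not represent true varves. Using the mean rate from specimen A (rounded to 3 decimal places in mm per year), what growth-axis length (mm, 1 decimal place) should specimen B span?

1312.8 mm

Specimen A: correcting the raw count gives 23050 − 7 + 10 = 23053 true varves.
A: Mean rate = 3649.8 mm / 23053 years ≈ 0.158 mm/year.
B's length ≈ 0.158 × 8309 = 1312.8 mm.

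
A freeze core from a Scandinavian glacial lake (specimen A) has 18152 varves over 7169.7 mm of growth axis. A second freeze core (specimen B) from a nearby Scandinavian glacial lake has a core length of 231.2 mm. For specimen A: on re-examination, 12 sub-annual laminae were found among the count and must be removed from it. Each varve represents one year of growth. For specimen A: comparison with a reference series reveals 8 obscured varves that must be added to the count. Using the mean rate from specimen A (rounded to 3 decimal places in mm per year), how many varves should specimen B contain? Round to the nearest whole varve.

Specimen A: correcting the raw count gives 18152 − 12 + 8 = 18148 true varves.
A: Extension rate ≈ 7169.7 / 18148 = 0.395 mm/year.
B spans 231.2 / 0.395 = 585.32 years ≈ 585 varves.

585 varves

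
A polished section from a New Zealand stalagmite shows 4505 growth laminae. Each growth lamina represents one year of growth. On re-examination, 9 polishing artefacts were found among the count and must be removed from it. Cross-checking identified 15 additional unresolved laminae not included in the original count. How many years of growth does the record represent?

Adjusted count: 4505 − 9 + 15 = 4511 growth laminae.
At one growth lamina per year, that is 4511 years.

4511 years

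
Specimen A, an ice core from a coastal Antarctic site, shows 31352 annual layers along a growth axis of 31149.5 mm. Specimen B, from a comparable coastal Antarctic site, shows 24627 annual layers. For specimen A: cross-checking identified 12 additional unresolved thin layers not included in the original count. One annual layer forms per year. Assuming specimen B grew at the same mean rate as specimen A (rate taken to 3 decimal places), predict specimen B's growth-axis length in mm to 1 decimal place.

Specimen A: true annual layer count = 31352 + 12 = 31364.
A: Mean rate = 31149.5 mm / 31364 years ≈ 0.993 mm/yr.
B's length ≈ 0.993 × 24627 = 24454.6 mm.

24454.6 mm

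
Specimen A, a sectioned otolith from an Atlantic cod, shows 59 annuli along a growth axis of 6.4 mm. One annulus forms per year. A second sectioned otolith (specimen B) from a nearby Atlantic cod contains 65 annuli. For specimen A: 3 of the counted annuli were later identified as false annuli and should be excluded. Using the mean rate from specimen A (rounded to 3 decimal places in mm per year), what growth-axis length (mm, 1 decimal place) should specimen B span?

Specimen A: after corrections the count is 59 − 3 = 56 annuli.
A: Extension rate ≈ 6.4 / 56 = 0.114 mm/yr.
For B, 0.114 mm/year × 65 years = 7.4 mm.

7.4 mm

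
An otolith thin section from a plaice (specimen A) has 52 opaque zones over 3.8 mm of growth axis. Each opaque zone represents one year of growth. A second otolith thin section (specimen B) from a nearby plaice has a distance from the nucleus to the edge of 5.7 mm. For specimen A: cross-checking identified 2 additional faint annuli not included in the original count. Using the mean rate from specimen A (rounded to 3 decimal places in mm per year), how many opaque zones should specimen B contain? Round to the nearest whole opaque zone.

81 opaque zones

Specimen A: after corrections the count is 52 + 2 = 54 opaque zones.
A: 3.8 mm over 54 years gives 3.8 / 54 ≈ 0.070 mm/year.
B spans 5.7 / 0.070 = 81.43 years ≈ 81 opaque zones.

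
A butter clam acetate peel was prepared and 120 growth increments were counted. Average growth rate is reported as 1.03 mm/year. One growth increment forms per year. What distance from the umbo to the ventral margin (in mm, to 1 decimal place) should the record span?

123.6 mm

The record spans 120 years at 1.03 mm per year.
Length ≈ 1.03 × 120 = 123.6 mm.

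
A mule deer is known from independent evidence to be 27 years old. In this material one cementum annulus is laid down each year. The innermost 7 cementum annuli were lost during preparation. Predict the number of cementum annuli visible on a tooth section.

20 cementum annuli

One cementum annulus per year gives 27 cementum annuli over 27 years.
Less the 7 uncaptured cementum annuli: 27 − 7 = 20.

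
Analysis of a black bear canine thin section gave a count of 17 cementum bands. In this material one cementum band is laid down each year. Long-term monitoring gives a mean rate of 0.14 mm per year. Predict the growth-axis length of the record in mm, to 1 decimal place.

The record spans 17 years at 0.14 mm per year.
17 years at 0.14 mm/year gives 0.14 × 17 = 2.4 mm.

2.4 mm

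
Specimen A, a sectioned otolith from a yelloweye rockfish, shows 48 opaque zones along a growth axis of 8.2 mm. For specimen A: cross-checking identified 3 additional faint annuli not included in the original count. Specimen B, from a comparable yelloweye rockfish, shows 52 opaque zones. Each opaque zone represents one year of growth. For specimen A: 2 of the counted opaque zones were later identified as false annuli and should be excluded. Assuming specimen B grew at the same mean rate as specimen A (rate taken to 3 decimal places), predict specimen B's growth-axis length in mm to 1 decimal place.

Specimen A: after corrections the count is 48 − 2 + 3 = 49 opaque zones.
A: Mean rate = 8.2 mm / 49 years ≈ 0.167 mm/year.
Length of B = 0.167 × 52 = 8.7 mm.

8.7 mm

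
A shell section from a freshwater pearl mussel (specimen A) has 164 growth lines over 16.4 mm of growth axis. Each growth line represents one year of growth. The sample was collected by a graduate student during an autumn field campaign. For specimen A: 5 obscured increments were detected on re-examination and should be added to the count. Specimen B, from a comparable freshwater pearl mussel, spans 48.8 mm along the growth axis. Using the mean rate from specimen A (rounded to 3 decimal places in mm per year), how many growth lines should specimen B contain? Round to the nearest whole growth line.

Specimen A: after corrections the count is 164 + 5 = 169 growth lines.
A: Extension rate ≈ 16.4 / 169 = 0.097 mm per year.
For B, 48.8 / 0.097 = 503.09 years ≈ 503 growth lines.

503 growth lines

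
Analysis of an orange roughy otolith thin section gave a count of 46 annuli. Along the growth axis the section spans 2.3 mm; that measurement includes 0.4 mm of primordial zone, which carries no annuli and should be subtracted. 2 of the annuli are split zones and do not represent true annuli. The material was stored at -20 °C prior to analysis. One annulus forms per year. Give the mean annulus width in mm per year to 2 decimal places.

Correcting the raw count gives 46 − 2 = 44 true annuli.
The growth record spans 2.3 − 0.4 = 1.9 mm.
1.9 mm over 44 years gives 1.9 / 44 ≈ 0.04 mm per year.

0.04 mm per year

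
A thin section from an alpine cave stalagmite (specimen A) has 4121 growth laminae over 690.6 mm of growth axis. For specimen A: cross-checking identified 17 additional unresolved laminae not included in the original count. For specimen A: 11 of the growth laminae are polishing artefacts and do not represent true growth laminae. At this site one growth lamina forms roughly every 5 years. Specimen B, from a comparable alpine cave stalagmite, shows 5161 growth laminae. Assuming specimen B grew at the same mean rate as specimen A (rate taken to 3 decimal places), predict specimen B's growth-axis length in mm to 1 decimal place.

Specimen A: adjusted count: 4121 − 11 + 17 = 4127 growth laminae.
Specimen A: 4127 growth laminae at 5 years each span 4127 × 5 = 20635 years.
A: Mean rate = 690.6 mm / 20635 years ≈ 0.033 mm per year.
Specimen B: multiplying by 5 years per growth lamina: 5161 × 5 = 25805 years. Length of B = 0.033 × 25805 = 851.6 mm.

851.6 mm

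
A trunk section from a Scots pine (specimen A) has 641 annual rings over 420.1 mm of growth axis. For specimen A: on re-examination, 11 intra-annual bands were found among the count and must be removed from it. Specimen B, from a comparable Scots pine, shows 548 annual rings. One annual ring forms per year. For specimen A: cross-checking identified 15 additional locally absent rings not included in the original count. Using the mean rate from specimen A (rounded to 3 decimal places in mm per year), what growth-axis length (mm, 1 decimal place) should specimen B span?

356.7 mm

Specimen A: adjusted count: 641 − 11 + 15 = 645 annual rings.
A: Mean rate = 420.1 mm / 645 years ≈ 0.651 mm per year.
Length of B = 0.651 × 548 = 356.7 mm.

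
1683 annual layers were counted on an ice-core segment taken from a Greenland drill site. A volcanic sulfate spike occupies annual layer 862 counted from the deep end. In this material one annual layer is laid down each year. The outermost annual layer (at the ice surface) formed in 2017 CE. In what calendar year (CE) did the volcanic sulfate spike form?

The volcanic sulfate spike sits at annual layer 862 from the deep end, so 1683 − 862 = 821 annual layers formed after it.
2017 − 821 = 1196 CE.

1196 CE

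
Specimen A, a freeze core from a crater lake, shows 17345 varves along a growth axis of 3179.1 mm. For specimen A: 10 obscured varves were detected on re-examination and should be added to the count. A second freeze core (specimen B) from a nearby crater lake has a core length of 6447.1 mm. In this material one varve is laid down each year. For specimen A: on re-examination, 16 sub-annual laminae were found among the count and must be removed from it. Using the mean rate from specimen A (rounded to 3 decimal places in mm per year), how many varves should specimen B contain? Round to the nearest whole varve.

Specimen A: adjusted count: 17345 − 16 + 10 = 17339 varves.
A: Extension rate ≈ 3179.1 / 17339 = 0.183 mm/year.
Specimen B: 6447.1 mm / 0.183 mm per year = 35230.05 years ≈ 35230 varves.

35230 varves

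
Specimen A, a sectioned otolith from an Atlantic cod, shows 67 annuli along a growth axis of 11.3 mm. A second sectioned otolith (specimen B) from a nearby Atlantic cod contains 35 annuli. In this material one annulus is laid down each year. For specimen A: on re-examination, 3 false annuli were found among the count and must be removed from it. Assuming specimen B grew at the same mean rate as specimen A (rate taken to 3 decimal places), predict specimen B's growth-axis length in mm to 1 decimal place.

6.2 mm

Specimen A: adjusted count: 67 − 3 = 64 annuli.
A: Extension rate ≈ 11.3 / 64 = 0.177 mm per year.
B's length ≈ 0.177 × 35 = 6.2 mm.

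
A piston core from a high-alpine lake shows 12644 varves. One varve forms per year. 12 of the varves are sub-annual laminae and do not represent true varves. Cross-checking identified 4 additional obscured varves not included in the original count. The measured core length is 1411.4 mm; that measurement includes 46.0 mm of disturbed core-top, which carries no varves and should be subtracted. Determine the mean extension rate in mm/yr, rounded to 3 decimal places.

True varve count = 12644 − 12 + 4 = 12636.
Net length = 1411.4 − 46.0 = 1365.4 mm.
1365.4 mm over 12636 years gives 1365.4 / 12636 ≈ 0.108 mm/yr.

0.108 mm/yr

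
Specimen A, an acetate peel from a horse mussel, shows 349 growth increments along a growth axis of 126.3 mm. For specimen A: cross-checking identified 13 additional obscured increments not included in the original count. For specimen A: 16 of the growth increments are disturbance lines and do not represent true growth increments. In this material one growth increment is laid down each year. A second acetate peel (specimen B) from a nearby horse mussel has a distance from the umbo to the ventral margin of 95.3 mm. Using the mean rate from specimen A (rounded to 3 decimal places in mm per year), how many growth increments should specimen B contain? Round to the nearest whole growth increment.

261 growth increments

Specimen A: correcting the raw count gives 349 − 16 + 13 = 346 true growth increments.
A: Mean rate = 126.3 mm / 346 years ≈ 0.365 mm/year.
B spans 95.3 / 0.365 = 261.10 years ≈ 261 growth increments.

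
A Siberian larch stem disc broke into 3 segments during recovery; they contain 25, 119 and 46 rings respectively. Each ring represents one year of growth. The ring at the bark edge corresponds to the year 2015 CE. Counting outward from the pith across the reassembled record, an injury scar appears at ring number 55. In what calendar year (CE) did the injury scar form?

1880 CE

Total rings = 25 + 119 + 46 = 190.
Between ring 55 and the bark edge there are 190 − 55 = 135 rings.
2015 − 135 = 1880 CE.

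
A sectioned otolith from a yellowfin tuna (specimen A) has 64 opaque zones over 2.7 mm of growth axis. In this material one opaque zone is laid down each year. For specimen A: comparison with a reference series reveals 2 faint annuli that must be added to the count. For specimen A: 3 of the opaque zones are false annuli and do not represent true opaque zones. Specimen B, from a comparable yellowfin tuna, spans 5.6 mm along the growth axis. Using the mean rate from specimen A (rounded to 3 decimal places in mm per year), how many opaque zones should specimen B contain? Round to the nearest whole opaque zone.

Specimen A: adjusted count: 64 − 3 + 2 = 63 opaque zones.
A: Mean rate = 2.7 mm / 63 years ≈ 0.043 mm/year.
For B, 5.6 / 0.043 = 130.23 years ≈ 130 opaque zones.

130 opaque zones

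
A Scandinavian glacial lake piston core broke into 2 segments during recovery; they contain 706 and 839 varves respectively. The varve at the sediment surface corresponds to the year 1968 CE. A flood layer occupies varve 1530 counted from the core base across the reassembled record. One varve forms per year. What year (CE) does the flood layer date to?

1953 CE

Total varves = 706 + 839 = 1545.
The flood layer sits at varve 1530 from the core base, so 1545 − 1530 = 15 varves formed after it.
Counting back 15 years from 1968 CE places the flood layer in 1968 − 15 = 1953 CE.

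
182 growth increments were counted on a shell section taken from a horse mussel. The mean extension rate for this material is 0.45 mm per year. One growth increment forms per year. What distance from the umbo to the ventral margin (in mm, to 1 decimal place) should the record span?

182 years of growth are recorded.
Predicted length = 0.45 mm/year × 182 years = 81.9 mm.

81.9 mm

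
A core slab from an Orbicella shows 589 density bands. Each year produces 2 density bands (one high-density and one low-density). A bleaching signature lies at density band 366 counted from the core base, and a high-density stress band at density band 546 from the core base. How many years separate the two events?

90 yr

546 − 366 = 180 density bands lie between the two events.
180 density bands at 2 per year is 180 / 2 = 90 years.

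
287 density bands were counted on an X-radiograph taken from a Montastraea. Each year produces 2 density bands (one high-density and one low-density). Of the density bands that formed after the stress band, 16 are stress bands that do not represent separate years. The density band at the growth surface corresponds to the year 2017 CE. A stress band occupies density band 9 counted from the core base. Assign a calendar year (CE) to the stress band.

287 − 9 = 278 density bands lie beyond the stress band toward the growth surface.
Excluding 16 false density bands: 278 − 16 = 262.
262 density bands at 2 per year is 262 / 2 = 131 years.
Counting back 131 years from 2017 CE places the stress band in 2017 − 131 = 1886 CE.

1886 CE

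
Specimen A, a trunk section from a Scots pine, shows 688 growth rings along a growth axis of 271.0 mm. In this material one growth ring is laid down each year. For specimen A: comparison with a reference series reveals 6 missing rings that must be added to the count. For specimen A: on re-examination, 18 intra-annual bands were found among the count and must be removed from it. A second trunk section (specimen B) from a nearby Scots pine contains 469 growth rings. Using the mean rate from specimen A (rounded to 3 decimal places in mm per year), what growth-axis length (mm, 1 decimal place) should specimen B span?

Specimen A: true growth ring count = 688 − 18 + 6 = 676.
A: 271.0 mm over 676 years gives 271.0 / 676 ≈ 0.401 mm per year.
B's length ≈ 0.401 × 469 = 188.1 mm.

188.1 mm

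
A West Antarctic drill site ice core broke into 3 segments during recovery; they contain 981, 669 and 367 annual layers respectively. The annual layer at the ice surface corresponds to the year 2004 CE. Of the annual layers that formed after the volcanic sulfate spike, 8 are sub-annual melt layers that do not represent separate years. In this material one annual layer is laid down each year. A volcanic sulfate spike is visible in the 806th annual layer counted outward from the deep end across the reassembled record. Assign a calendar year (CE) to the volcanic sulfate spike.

Total annual layers = 981 + 669 + 367 = 2017.
2017 − 806 = 1211 annual layers lie beyond the volcanic sulfate spike toward the ice surface.
Removing the 8 false annual layers leaves 1211 − 8 = 1203 true annual layers beyond the volcanic sulfate spike.
2004 − 1203 = 801 CE.

801 CE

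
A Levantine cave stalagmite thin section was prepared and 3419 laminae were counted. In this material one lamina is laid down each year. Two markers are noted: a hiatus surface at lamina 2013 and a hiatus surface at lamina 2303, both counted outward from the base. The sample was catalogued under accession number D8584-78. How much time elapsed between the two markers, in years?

290 yr

The two markers are separated by 2303 − 2013 = 290 laminae.
That is 290 years at one lamina per year.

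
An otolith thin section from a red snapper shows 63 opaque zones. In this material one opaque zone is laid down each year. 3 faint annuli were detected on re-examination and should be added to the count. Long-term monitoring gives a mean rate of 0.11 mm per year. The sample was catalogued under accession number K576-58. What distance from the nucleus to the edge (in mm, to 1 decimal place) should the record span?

Correcting the raw count gives 63 + 3 = 66 true opaque zones.
Length ≈ 0.11 × 66 = 7.3 mm.

7.3 mm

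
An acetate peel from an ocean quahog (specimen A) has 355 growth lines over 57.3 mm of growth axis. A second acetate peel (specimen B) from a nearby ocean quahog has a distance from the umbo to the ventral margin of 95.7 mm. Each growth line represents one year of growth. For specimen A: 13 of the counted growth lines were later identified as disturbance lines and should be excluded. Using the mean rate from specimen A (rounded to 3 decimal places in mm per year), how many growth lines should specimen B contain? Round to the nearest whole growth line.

570 growth lines

Specimen A: correcting the raw count gives 355 − 13 = 342 true growth lines.
A: 57.3 mm over 342 years gives 57.3 / 342 ≈ 0.168 mm/year.
Specimen B: 95.7 mm / 0.168 mm per year = 569.64 years ≈ 570 growth lines.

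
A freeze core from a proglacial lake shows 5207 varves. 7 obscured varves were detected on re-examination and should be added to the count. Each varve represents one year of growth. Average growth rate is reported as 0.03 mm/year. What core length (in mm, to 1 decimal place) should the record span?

True varve count = 5207 + 7 = 5214.
Length ≈ 0.03 × 5214 = 156.4 mm.

156.4 mm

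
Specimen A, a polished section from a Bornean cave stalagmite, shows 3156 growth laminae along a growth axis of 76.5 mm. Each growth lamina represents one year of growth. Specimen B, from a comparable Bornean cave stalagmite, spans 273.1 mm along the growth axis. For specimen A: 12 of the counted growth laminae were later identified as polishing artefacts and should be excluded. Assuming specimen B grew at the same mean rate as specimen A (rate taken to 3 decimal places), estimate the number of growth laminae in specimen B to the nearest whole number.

Specimen A: adjusted count: 3156 − 12 = 3144 growth laminae.
A: Mean rate = 76.5 mm / 3144 years ≈ 0.024 mm/year.
Specimen B: 273.1 mm / 0.024 mm per year = 11379.17 years ≈ 11379 growth laminae.

11379 growth laminae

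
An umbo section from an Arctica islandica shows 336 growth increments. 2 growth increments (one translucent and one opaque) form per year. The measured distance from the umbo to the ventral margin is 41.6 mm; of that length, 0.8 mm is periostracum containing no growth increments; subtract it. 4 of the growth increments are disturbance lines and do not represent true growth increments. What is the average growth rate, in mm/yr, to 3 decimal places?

0.246 mm/yr

Correcting the raw count gives 336 − 4 = 332 true growth increments.
With 2 growth increments per year, 332 / 2 = 166 years.
Removing the 0.8 mm offcut leaves 41.6 − 0.8 = 40.8 mm.
40.8 mm over 166 years gives 40.8 / 166 ≈ 0.246 mm/yr.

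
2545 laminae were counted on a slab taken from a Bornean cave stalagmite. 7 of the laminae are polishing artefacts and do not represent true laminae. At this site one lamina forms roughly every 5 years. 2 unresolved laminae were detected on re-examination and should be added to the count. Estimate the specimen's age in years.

12700 years

After corrections the count is 2545 − 7 + 2 = 2540 laminae.
Multiplying by 5 years per lamina: 2540 × 5 = 12700 years.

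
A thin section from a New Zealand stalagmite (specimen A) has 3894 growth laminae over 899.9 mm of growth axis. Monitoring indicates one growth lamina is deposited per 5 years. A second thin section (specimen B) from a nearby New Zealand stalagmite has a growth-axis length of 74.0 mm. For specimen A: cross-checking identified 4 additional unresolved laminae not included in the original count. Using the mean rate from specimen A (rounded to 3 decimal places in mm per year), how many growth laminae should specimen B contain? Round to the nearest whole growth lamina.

Specimen A: true growth lamina count = 3894 + 4 = 3898.
Specimen A: at 5 years per growth lamina, 3898 × 5 = 19490 years.
A: Extension rate ≈ 899.9 / 19490 = 0.046 mm/year.
For B, 74.0 / 0.046 = 1608.70 years; at 5 years per growth lamina that is 1608.70 / 5 ≈ 322 growth laminae.

322 growth laminae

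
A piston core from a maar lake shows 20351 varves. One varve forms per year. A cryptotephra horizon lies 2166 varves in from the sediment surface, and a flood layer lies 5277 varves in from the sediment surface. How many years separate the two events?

3111 yr

The two markers are separated by 5277 − 2166 = 3111 varves.
At one varve per year, 3111 years elapsed between them.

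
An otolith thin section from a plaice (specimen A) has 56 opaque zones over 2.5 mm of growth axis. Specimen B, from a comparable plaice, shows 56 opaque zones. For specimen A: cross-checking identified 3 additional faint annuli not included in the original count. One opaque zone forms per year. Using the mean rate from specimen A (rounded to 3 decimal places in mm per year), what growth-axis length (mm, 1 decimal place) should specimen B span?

2.4 mm

Specimen A: true opaque zone count = 56 + 3 = 59.
A: 2.5 mm over 59 years gives 2.5 / 59 ≈ 0.042 mm/year.
Length of B = 0.042 × 56 = 2.4 mm.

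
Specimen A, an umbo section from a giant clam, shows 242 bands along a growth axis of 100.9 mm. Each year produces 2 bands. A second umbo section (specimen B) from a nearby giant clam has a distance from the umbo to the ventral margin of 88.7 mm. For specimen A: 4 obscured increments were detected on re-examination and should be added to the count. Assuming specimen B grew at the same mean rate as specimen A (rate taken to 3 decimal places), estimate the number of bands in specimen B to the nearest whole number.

Specimen A: adjusted count: 242 + 4 = 246 bands.
Specimen A: with 2 bands per year, 246 / 2 = 123 years.
A: Mean rate = 100.9 mm / 123 years ≈ 0.820 mm/year.
B spans 88.7 / 0.820 = 108.17 years; at 2 bands per year that is 108.17 × 2 ≈ 216 bands.

216 bands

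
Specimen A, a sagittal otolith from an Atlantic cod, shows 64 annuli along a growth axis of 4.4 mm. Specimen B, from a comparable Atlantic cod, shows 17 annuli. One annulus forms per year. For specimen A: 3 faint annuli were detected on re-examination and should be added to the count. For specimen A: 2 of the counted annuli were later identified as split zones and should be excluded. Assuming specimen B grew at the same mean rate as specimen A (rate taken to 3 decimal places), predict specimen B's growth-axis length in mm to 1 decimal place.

1.2 mm

Specimen A: true annulus count = 64 − 2 + 3 = 65.
A: Extension rate ≈ 4.4 / 65 = 0.068 mm/yr.
For B, 0.068 mm/year × 17 years = 1.2 mm.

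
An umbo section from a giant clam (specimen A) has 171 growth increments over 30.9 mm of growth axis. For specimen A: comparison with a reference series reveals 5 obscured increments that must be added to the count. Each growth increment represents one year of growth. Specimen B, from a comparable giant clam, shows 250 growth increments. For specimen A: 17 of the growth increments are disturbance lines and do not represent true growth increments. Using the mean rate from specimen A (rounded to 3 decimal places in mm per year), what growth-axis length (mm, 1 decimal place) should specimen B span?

48.5 mm

Specimen A: correcting the raw count gives 171 − 17 + 5 = 159 true growth increments.
A: 30.9 mm over 159 years gives 30.9 / 159 ≈ 0.194 mm/yr.
For B, 0.194 mm/year × 250 years = 48.5 mm.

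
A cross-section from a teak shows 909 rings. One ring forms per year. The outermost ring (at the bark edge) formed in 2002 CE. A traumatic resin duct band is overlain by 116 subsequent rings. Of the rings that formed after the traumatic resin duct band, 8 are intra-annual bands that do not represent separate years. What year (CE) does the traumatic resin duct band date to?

1894 CE

116 rings formed after the traumatic resin duct band.
116 − 8 false = 108 true rings after the traumatic resin duct band.
2002 − 108 = 1894 CE.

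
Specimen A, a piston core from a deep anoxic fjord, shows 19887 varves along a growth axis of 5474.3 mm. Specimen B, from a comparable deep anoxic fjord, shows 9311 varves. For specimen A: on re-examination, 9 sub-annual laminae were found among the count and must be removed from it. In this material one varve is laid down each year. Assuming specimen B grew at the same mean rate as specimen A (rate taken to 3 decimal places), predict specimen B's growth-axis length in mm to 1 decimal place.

2560.5 mm

Specimen A: after corrections the count is 19887 − 9 = 19878 varves.
A: Mean rate = 5474.3 mm / 19878 years ≈ 0.275 mm per year.
B's length ≈ 0.275 × 9311 = 2560.5 mm.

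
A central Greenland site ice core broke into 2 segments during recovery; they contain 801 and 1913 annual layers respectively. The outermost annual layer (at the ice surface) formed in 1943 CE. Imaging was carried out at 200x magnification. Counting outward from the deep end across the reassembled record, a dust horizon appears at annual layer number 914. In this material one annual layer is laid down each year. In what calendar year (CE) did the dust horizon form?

Total annual layers = 801 + 1913 = 2714.
2714 − 914 = 1800 annual layers lie beyond the dust horizon toward the ice surface.
Counting back 1800 years from 1943 CE places the dust horizon in 1943 − 1800 = 143 CE.

143 CE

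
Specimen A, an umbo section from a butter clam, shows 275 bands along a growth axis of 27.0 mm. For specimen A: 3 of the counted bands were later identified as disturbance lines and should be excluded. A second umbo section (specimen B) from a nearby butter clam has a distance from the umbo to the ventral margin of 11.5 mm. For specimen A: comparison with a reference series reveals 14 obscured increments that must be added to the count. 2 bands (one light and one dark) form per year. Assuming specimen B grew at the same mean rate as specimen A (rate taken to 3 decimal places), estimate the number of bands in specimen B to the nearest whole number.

122 bands

Specimen A: adjusted count: 275 − 3 + 14 = 286 bands.
Specimen A: 286 bands at 2 per year is 286 / 2 = 143 years.
A: Extension rate ≈ 27.0 / 143 = 0.189 mm/year.
B spans 11.5 / 0.189 = 60.85 years; at 2 bands per year that is 60.85 × 2 ≈ 122 bands.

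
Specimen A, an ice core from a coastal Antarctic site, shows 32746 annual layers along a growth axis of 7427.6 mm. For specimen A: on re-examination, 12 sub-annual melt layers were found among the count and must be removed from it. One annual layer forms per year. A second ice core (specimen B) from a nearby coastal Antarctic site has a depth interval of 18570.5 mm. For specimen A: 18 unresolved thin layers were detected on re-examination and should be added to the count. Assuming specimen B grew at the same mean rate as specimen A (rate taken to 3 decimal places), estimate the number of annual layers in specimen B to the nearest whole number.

Specimen A: true annual layer count = 32746 − 12 + 18 = 32752.
A: 7427.6 mm over 32752 years gives 7427.6 / 32752 ≈ 0.227 mm/yr.
For B, 18570.5 / 0.227 = 81808.37 years ≈ 81808 annual layers.

81808 annual layers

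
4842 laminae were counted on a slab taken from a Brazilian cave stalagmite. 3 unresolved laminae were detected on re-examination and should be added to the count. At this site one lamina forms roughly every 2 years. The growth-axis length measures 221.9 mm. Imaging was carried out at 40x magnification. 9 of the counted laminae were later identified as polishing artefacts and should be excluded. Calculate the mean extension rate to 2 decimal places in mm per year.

True lamina count = 4842 − 9 + 3 = 4836.
4836 laminae at 2 years each span 4836 × 2 = 9672 years.
Extension rate ≈ 221.9 / 9672 = 0.02 mm per year.

0.02 mm per year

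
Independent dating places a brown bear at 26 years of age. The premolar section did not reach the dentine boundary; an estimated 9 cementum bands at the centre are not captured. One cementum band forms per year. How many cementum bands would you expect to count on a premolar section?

17 cementum bands

At one cementum band per year, 26 years correspond to 26 cementum bands.
Subtracting the 9 cementum bands not captured gives 26 − 9 = 17 cementum bands in the record.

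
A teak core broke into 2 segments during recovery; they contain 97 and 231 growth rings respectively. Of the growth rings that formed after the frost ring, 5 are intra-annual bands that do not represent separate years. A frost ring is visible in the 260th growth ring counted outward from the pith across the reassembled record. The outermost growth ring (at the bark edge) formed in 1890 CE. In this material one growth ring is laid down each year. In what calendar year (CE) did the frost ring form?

Total growth rings = 97 + 231 = 328.
The frost ring sits at growth ring 260 from the pith, so 328 − 260 = 68 growth rings formed after it.
68 − 5 false = 63 true growth rings after the frost ring.
The growth ring at the bark edge is 1890 CE, so the frost ring dates to 1890 − 63 = 1827 CE.

1827 CE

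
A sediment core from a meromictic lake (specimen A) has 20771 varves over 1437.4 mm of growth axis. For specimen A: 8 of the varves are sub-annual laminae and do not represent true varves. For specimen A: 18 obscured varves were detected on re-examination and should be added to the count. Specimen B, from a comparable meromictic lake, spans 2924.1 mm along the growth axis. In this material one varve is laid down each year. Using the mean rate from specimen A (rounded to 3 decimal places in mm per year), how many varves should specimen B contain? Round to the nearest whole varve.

42378 varves

Specimen A: true varve count = 20771 − 8 + 18 = 20781.
A: 1437.4 mm over 20781 years gives 1437.4 / 20781 ≈ 0.069 mm/yr.
For B, 2924.1 / 0.069 = 42378.26 years ≈ 42378 varves.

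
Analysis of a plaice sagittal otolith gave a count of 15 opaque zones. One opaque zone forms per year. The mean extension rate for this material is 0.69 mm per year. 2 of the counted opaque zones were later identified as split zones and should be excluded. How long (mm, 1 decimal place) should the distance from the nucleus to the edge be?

After corrections the count is 15 − 2 = 13 opaque zones.
Length ≈ 0.69 × 13 = 9.0 mm.

9.0 mm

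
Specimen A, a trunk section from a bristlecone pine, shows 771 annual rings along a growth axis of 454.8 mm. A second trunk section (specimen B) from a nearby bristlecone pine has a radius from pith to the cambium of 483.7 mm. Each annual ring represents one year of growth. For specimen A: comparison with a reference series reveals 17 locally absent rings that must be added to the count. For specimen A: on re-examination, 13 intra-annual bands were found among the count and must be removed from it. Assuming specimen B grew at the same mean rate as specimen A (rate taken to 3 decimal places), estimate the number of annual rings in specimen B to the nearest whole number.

Specimen A: adjusted count: 771 − 13 + 17 = 775 annual rings.
A: 454.8 mm over 775 years gives 454.8 / 775 ≈ 0.587 mm/year.
For B, 483.7 / 0.587 = 824.02 years ≈ 824 annual rings.

824 annual rings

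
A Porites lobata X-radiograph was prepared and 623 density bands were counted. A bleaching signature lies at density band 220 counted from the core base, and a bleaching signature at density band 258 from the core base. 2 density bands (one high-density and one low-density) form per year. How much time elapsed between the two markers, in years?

19 yr

The two markers are separated by 258 − 220 = 38 density bands.
38 density bands at 2 per year is 38 / 2 = 19 years.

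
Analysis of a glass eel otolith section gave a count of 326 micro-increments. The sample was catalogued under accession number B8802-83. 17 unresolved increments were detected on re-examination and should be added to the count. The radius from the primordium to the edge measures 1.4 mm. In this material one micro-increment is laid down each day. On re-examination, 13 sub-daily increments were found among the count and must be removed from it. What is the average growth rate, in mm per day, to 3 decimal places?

Correcting the raw count gives 326 − 13 + 17 = 330 true micro-increments.
Mean rate = 1.4 mm / 330 days ≈ 0.004 mm per day.

0.004 mm per day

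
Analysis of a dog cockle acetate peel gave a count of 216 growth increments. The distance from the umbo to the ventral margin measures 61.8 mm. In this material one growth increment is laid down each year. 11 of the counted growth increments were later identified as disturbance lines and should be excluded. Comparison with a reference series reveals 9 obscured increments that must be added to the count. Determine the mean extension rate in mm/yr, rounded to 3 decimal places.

0.289 mm/yr

Correcting the raw count gives 216 − 11 + 9 = 214 true growth increments.
Mean rate = 61.8 mm / 214 years ≈ 0.289 mm/yr.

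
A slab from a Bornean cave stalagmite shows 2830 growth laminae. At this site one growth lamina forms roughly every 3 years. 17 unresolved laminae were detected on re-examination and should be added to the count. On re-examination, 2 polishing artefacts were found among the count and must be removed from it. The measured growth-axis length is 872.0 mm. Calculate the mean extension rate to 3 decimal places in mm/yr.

True growth lamina count = 2830 − 2 + 17 = 2845.
2845 growth laminae at 3 years each span 2845 × 3 = 8535 years.
Mean rate = 872.0 mm / 8535 years ≈ 0.102 mm/yr.

0.102 mm/yr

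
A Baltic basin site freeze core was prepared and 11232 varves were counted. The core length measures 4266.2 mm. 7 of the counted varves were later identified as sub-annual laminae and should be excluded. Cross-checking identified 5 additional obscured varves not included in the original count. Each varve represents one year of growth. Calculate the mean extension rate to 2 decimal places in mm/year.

0.38 mm/year

Adjusted count: 11232 − 7 + 5 = 11230 varves.
Extension rate ≈ 4266.2 / 11230 = 0.38 mm/year.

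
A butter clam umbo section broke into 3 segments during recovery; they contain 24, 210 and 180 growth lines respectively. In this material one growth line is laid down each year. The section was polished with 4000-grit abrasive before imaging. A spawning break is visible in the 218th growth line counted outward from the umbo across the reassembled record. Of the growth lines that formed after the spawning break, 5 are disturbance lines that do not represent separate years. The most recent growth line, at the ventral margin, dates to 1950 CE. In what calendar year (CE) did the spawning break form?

Total growth lines = 24 + 210 + 180 = 414.
Between growth line 218 and the ventral margin there are 414 − 218 = 196 growth lines.
Excluding 5 false growth lines: 196 − 5 = 191.
1950 − 191 = 1759 CE.

1759 CE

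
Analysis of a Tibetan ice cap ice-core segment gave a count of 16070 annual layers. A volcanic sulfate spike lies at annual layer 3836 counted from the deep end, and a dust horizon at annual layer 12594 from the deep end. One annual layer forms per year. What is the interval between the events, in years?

The two markers are separated by 12594 − 3836 = 8758 annual layers.
That is 8758 years at one annual layer per year.

8758 yr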